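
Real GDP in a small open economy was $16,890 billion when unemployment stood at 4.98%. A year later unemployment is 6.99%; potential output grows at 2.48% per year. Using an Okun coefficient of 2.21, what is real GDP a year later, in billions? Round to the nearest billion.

$16,559 billion

Δu = 6.99 - 4.98 = 2.01 points.
Okun's law (growth form): g_Y = g_Y* - β × Δu = 2.48 - 2.21 × (2.01) = 2.48 - 4.4421 = -1.9621%.
Real GDP in the next year = 16890 × (1 - 1.9621/100) = 16890 × 0.980379 ≈ 16559 billion.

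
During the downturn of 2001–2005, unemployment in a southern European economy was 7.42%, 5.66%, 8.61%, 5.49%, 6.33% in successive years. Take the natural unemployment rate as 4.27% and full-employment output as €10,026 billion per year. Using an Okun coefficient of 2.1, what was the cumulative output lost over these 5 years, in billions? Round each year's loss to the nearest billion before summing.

Year 2001: gap = -2.1 × (7.42 - 4.27) = -6.615%, loss ≈ 10026 × 6.615/100 ≈ 663.
Year 2002: gap = -2.1 × (5.66 - 4.27) = -2.919%, loss ≈ 10026 × 2.919/100 ≈ 293.
Year 2003: gap = -2.1 × (8.61 - 4.27) = -9.114%, loss ≈ 10026 × 9.114/100 ≈ 914.
Year 2004: gap = -2.1 × (5.49 - 4.27) = -2.562%, loss ≈ 10026 × 2.562/100 ≈ 257.
Year 2005: gap = -2.1 × (6.33 - 4.27) = -4.326%, loss ≈ 10026 × 4.326/100 ≈ 434.
Total lost output = 663 + 293 + 914 + 257 + 434 = 2561 billion.

€2,561 billion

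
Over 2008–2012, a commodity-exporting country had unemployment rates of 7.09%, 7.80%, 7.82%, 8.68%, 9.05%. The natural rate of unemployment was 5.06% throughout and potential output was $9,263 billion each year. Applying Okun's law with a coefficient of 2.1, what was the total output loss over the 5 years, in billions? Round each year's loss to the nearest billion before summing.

Year 2008: gap = -2.1 × (7.09 - 5.06) = -4.263%, loss ≈ 9263 × 4.263/100 ≈ 395.
Year 2009: gap = -2.1 × (7.8 - 5.06) = -5.754%, loss ≈ 9263 × 5.754/100 ≈ 533.
Year 2010: gap = -2.1 × (7.82 - 5.06) = -5.796%, loss ≈ 9263 × 5.796/100 ≈ 537.
Year 2011: gap = -2.1 × (8.68 - 5.06) = -7.602%, loss ≈ 9263 × 7.602/100 ≈ 704.
Year 2012: gap = -2.1 × (9.05 - 5.06) = -8.379%, loss ≈ 9263 × 8.379/100 ≈ 776.
Total lost output = 395 + 533 + 537 + 704 + 776 = 2945 billion.

$2,945 billion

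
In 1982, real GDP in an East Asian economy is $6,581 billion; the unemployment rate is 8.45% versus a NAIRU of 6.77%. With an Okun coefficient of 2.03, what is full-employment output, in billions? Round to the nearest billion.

Unemployment gap = 8.45 - 6.77 = 1.68 points, so output gap = -2.03 × 1.68 = -3.4104%.
Since Y = Y* × (1 + gap/100), Y* = 6581/0.965896 ≈ 6813 billion.

$6,813 billion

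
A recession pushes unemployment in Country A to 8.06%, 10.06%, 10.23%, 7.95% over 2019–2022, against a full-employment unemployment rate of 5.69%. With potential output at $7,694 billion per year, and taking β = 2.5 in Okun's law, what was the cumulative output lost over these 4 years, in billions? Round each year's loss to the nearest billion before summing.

$2,605 billion

Year 2019: gap = -2.5 × (8.06 - 5.69) = -5.925%, loss ≈ 7694 × 5.925/100 ≈ 456.
Year 2020: gap = -2.5 × (10.06 - 5.69) = -10.925%, loss ≈ 7694 × 10.925/100 ≈ 841.
Year 2021: gap = -2.5 × (10.23 - 5.69) = -11.35%, loss ≈ 7694 × 11.35/100 ≈ 873.
Year 2022: gap = -2.5 × (7.95 - 5.69) = -5.65%, loss ≈ 7694 × 5.65/100 ≈ 435.
Total lost output = 456 + 841 + 873 + 435 = 2605 billion.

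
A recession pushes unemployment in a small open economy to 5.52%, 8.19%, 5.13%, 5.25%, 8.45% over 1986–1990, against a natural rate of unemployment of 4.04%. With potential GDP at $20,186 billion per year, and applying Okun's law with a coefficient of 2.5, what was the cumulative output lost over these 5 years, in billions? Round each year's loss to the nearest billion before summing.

Year 1986: gap = -2.5 × (5.52 - 4.04) = -3.7%, loss ≈ 20186 × 3.7/100 ≈ 747.
Year 1987: gap = -2.5 × (8.19 - 4.04) = -10.375%, loss ≈ 20186 × 10.375/100 ≈ 2094.
Year 1988: gap = -2.5 × (5.13 - 4.04) = -2.725%, loss ≈ 20186 × 2.725/100 ≈ 550.
Year 1989: gap = -2.5 × (5.25 - 4.04) = -3.025%, loss ≈ 20186 × 3.025/100 ≈ 611.
Year 1990: gap = -2.5 × (8.45 - 4.04) = -11.025%, loss ≈ 20186 × 11.025/100 ≈ 2226.
Total lost output = 747 + 2094 + 550 + 611 + 2226 = 6228 billion.

$6,228 billion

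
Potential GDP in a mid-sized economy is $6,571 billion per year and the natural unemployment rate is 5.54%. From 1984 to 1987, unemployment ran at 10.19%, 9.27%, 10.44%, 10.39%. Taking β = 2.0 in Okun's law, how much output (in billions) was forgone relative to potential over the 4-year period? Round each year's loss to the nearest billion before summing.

Year 1984: gap = -2.0 × (10.19 - 5.54) = -9.3%, loss ≈ 6571 × 9.3/100 ≈ 611.
Year 1985: gap = -2.0 × (9.27 - 5.54) = -7.46%, loss ≈ 6571 × 7.46/100 ≈ 490.
Year 1986: gap = -2.0 × (10.44 - 5.54) = -9.8%, loss ≈ 6571 × 9.8/100 ≈ 644.
Year 1987: gap = -2.0 × (10.39 - 5.54) = -9.7%, loss ≈ 6571 × 9.7/100 ≈ 637.
Total lost output = 611 + 490 + 644 + 637 = 2382 billion.

$2,382 billion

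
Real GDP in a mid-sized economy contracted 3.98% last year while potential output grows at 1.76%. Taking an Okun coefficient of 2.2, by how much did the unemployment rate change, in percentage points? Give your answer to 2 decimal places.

Growth-rate Okun's law: g_Y = g_Y* - β × Δu, so Δu = (g_Y* - g_Y)/β.
Δu = (1.76 + 3.98)/2.2 = 5.74/2.2 = 2.61 percentage points.

2.61 percentage points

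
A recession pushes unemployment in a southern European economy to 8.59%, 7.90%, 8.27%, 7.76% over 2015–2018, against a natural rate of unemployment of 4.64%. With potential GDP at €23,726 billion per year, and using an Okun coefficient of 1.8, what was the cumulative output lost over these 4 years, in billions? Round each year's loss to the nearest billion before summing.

€5,961 billion

Year 2015: gap = -1.8 × (8.59 - 4.64) = -7.11%, loss ≈ 23726 × 7.11/100 ≈ 1687.
Year 2016: gap = -1.8 × (7.9 - 4.64) = -5.868%, loss ≈ 23726 × 5.868/100 ≈ 1392.
Year 2017: gap = -1.8 × (8.27 - 4.64) = -6.534%, loss ≈ 23726 × 6.534/100 ≈ 1550.
Year 2018: gap = -1.8 × (7.76 - 4.64) = -5.616%, loss ≈ 23726 × 5.616/100 ≈ 1332.
Total lost output = 1687 + 1392 + 1550 + 1332 = 5961 billion.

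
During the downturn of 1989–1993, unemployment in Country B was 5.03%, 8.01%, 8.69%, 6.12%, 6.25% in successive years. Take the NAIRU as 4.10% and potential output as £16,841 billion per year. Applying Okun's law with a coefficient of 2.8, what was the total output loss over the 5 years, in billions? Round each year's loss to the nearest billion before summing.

£6,414 billion

Year 1989: gap = -2.8 × (5.03 - 4.1) = -2.604%, loss ≈ 16841 × 2.604/100 ≈ 439.
Year 1990: gap = -2.8 × (8.01 - 4.1) = -10.948%, loss ≈ 16841 × 10.948/100 ≈ 1844.
Year 1991: gap = -2.8 × (8.69 - 4.1) = -12.852%, loss ≈ 16841 × 12.852/100 ≈ 2164.
Year 1992: gap = -2.8 × (6.12 - 4.1) = -5.656%, loss ≈ 16841 × 5.656/100 ≈ 953.
Year 1993: gap = -2.8 × (6.25 - 4.1) = -6.02%, loss ≈ 16841 × 6.02/100 ≈ 1014.
Total lost output = 439 + 1844 + 2164 + 953 + 1014 = 6414 billion.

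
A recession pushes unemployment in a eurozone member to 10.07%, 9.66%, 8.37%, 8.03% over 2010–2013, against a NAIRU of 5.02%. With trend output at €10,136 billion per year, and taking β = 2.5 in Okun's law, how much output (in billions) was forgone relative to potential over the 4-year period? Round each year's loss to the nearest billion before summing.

€4,068 billion

Year 2010: gap = -2.5 × (10.07 - 5.02) = -12.625%, loss ≈ 10136 × 12.625/100 ≈ 1280.
Year 2011: gap = -2.5 × (9.66 - 5.02) = -11.6%, loss ≈ 10136 × 11.6/100 ≈ 1176.
Year 2012: gap = -2.5 × (8.37 - 5.02) = -8.375%, loss ≈ 10136 × 8.375/100 ≈ 849.
Year 2013: gap = -2.5 × (8.03 - 5.02) = -7.525%, loss ≈ 10136 × 7.525/100 ≈ 763.
Total lost output = 1280 + 1176 + 849 + 763 = 4068 billion.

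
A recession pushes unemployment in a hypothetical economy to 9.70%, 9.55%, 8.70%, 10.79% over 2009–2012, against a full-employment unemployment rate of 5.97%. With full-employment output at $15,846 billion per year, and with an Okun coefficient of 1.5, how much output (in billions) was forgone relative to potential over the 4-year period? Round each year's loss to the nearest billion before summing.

Year 2009: gap = -1.5 × (9.7 - 5.97) = -5.595%, loss ≈ 15846 × 5.595/100 ≈ 887.
Year 2010: gap = -1.5 × (9.55 - 5.97) = -5.37%, loss ≈ 15846 × 5.37/100 ≈ 851.
Year 2011: gap = -1.5 × (8.7 - 5.97) = -4.095%, loss ≈ 15846 × 4.095/100 ≈ 649.
Year 2012: gap = -1.5 × (10.79 - 5.97) = -7.23%, loss ≈ 15846 × 7.23/100 ≈ 1146.
Total lost output = 887 + 851 + 649 + 1146 = 3533 billion.

$3,533 billion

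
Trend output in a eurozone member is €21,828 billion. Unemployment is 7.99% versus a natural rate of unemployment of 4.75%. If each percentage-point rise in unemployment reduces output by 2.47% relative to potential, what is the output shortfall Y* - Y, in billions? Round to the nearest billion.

€1,747 billion

Output gap = -2.47 × (7.99 - 4.75) = -2.47 × 3.24 = -8.0028%.
Actual GDP ≈ 21828 × 0.919972 ≈ 20081 billion, so the shortfall is 21828 - 20081 = 1747 billion.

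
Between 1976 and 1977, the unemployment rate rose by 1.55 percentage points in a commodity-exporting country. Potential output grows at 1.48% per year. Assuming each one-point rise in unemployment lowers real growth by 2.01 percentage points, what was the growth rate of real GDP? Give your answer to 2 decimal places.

Growth-rate Okun's law: g_Y = g_Y* - β × Δu.
g_Y = 1.48 - 2.01 × (1.55) = 1.48 - 3.1155 = -1.6355%, i.e. -1.64% to 2 d.p.

-1.64%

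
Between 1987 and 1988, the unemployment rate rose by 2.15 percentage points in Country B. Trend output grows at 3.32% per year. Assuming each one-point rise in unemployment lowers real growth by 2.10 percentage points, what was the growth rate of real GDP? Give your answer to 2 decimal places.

Growth-rate Okun's law: g_Y = g_Y* - β × Δu.
g_Y = 3.32 - 2.10 × (2.15) = 3.32 - 4.515 = -1.195%, i.e. -1.20% to 2 d.p.

-1.20%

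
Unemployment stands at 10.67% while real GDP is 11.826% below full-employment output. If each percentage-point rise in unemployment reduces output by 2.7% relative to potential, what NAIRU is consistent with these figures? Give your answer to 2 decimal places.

From Okun's law, u - u* = -(output gap)/β = -(-11.826)/2.7 = 4.38 points.
So u* = 10.67 - 4.38 = 6.29%.

6.29%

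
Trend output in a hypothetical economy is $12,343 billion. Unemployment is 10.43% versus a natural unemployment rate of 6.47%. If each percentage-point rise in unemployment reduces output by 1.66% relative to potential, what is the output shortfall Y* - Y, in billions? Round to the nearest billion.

$811 billion

Output gap = -1.66 × (10.43 - 6.47) = -1.66 × 3.96 = -6.5736%.
Actual GDP ≈ 12343 × 0.934264 ≈ 11532 billion, so the shortfall is 12343 - 11532 = 811 billion.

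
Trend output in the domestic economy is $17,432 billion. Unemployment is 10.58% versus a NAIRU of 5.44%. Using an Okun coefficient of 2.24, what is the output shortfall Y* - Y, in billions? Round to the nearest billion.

$2,007 billion

Output gap = -2.24 × (10.58 - 5.44) = -2.24 × 5.14 = -11.5136%.
Actual GDP ≈ 17432 × 0.884864 ≈ 15425 billion, so the shortfall is 17432 - 15425 = 2007 billion.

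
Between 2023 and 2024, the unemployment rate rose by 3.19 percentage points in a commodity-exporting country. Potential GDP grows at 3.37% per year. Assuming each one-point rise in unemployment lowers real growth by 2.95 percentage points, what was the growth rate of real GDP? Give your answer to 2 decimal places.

Growth-rate Okun's law: g_Y = g_Y* - β × Δu.
g_Y = 3.37 - 2.95 × (3.19) = 3.37 - 9.4105 = -6.0405%, i.e. -6.04% to 2 d.p.

-6.04%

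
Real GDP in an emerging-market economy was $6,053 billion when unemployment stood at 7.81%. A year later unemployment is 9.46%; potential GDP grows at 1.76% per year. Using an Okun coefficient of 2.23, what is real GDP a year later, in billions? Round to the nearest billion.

Δu = 9.46 - 7.81 = 1.65 points.
Okun's law (growth form): g_Y = g_Y* - β × Δu = 1.76 - 2.23 × (1.65) = 1.76 - 3.6795 = -1.9195%.
Real GDP in the next year = 6053 × (1 - 1.9195/100) = 6053 × 0.980805 ≈ 5937 billion.

$5,937 billion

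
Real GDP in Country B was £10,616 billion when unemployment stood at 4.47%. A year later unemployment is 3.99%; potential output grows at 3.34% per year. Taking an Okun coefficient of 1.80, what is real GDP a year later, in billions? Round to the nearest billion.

Δu = 3.99 - 4.47 = -0.48 points.
Okun's law (growth form): g_Y = g_Y* - β × Δu = 3.34 - 1.80 × (-0.48) = 3.34 + 0.864 = 4.204%.
Real GDP in the next year = 10616 × (1 + 4.204/100) = 10616 × 1.04204 ≈ 11062 billion.

£11,062 billion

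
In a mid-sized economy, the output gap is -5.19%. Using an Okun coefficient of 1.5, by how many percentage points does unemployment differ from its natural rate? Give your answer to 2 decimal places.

Okun's law: output gap = -β × (u - u*), so u - u* = -(output gap)/β.
u - u* = -(-5.19)/1.5 = 3.46 percentage points.

3.46 percentage points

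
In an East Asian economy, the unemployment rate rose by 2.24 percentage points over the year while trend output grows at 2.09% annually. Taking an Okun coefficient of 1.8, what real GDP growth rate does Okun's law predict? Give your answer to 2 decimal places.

-1.94%

Growth-rate Okun's law: g_Y = g_Y* - β × Δu.
g_Y = 2.09 - 1.8 × (2.24) = 2.09 - 4.032 = -1.942%, i.e. -1.94% to 2 d.p.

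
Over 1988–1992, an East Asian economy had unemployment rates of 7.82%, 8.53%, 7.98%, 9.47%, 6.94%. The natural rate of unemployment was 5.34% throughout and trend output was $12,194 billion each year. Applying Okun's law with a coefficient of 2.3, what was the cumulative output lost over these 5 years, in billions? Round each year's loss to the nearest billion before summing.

Year 1988: gap = -2.3 × (7.82 - 5.34) = -5.704%, loss ≈ 12194 × 5.704/100 ≈ 696.
Year 1989: gap = -2.3 × (8.53 - 5.34) = -7.337%, loss ≈ 12194 × 7.337/100 ≈ 895.
Year 1990: gap = -2.3 × (7.98 - 5.34) = -6.072%, loss ≈ 12194 × 6.072/100 ≈ 740.
Year 1991: gap = -2.3 × (9.47 - 5.34) = -9.499%, loss ≈ 12194 × 9.499/100 ≈ 1158.
Year 1992: gap = -2.3 × (6.94 - 5.34) = -3.68%, loss ≈ 12194 × 3.68/100 ≈ 449.
Total lost output = 696 + 895 + 740 + 1158 + 449 = 3938 billion.

$3,938 billion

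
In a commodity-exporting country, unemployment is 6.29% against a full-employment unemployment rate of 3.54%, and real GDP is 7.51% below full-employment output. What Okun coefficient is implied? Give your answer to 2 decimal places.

Okun's law: output gap = -β × (u - u*).
-7.51 = -β × (6.29 - 3.54) = -β × 2.75, so β = 7.51/2.75 = 2.73.

β ≈ 2.73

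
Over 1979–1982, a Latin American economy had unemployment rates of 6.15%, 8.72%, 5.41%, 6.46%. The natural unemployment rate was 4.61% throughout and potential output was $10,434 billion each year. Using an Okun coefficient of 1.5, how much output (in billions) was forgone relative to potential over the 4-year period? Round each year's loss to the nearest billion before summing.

$1,299 billion

Year 1979: gap = -1.5 × (6.15 - 4.61) = -2.31%, loss ≈ 10434 × 2.31/100 ≈ 241.
Year 1980: gap = -1.5 × (8.72 - 4.61) = -6.165%, loss ≈ 10434 × 6.165/100 ≈ 643.
Year 1981: gap = -1.5 × (5.41 - 4.61) = -1.2%, loss ≈ 10434 × 1.2/100 ≈ 125.
Year 1982: gap = -1.5 × (6.46 - 4.61) = -2.775%, loss ≈ 10434 × 2.775/100 ≈ 290.
Total lost output = 241 + 643 + 125 + 290 = 1299 billion.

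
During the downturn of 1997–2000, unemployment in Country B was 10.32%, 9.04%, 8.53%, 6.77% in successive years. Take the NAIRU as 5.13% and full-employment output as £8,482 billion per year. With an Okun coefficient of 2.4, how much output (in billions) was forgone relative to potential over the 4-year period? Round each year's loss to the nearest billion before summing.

Year 1997: gap = -2.4 × (10.32 - 5.13) = -12.456%, loss ≈ 8482 × 12.456/100 ≈ 1057.
Year 1998: gap = -2.4 × (9.04 - 5.13) = -9.384%, loss ≈ 8482 × 9.384/100 ≈ 796.
Year 1999: gap = -2.4 × (8.53 - 5.13) = -8.16%, loss ≈ 8482 × 8.16/100 ≈ 692.
Year 2000: gap = -2.4 × (6.77 - 5.13) = -3.936%, loss ≈ 8482 × 3.936/100 ≈ 334.
Total lost output = 1057 + 796 + 692 + 334 = 2879 billion.

£2,879 billion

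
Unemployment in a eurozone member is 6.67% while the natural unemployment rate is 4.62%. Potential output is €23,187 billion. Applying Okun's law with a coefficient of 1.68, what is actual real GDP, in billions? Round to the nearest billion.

€22,388 billion

Unemployment gap = 6.67 - 4.62 = 2.05 points, so the output gap is -1.68 × 2.05 = -3.444%.
Actual GDP = 23187 × (1 - 3.444/100) = 23187 × 0.96556 ≈ 22388 billion.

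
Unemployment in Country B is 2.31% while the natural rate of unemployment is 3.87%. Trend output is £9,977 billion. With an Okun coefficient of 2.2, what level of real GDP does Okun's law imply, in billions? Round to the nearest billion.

£10,319 billion

Unemployment gap = 2.31 - 3.87 = -1.56 points, so the output gap is -2.2 × (-1.56) = 3.432%.
Actual GDP = 9977 × (1 + 3.432/100) = 9977 × 1.03432 ≈ 10319 billion.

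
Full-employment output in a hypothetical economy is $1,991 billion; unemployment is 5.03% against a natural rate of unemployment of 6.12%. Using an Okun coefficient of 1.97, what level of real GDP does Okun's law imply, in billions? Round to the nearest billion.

Unemployment gap = 5.03 - 6.12 = -1.09 points, so the output gap is -1.97 × (-1.09) = 2.1473%.
Actual GDP = 1991 × (1 + 2.1473/100) = 1991 × 1.021473 ≈ 2034 billion.

$2,034 billion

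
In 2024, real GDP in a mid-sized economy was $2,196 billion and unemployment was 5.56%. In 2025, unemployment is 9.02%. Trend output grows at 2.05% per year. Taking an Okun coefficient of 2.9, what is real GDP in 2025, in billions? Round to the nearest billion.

Δu = 9.02 - 5.56 = 3.46 points.
Okun's law (growth form): g_Y = g_Y* - β × Δu = 2.05 - 2.9 × (3.46) = 2.05 - 10.034 = -7.984%.
Real GDP in the next year = 2196 × (1 - 7.984/100) = 2196 × 0.92016 ≈ 2021 billion.

$2,021 billion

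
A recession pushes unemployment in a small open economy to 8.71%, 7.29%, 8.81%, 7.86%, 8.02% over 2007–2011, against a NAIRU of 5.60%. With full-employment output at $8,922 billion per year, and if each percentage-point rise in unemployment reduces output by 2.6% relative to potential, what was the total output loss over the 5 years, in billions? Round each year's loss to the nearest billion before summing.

Year 2007: gap = -2.6 × (8.71 - 5.6) = -8.086%, loss ≈ 8922 × 8.086/100 ≈ 721.
Year 2008: gap = -2.6 × (7.29 - 5.6) = -4.394%, loss ≈ 8922 × 4.394/100 ≈ 392.
Year 2009: gap = -2.6 × (8.81 - 5.6) = -8.346%, loss ≈ 8922 × 8.346/100 ≈ 745.
Year 2010: gap = -2.6 × (7.86 - 5.6) = -5.876%, loss ≈ 8922 × 5.876/100 ≈ 524.
Year 2011: gap = -2.6 × (8.02 - 5.6) = -6.292%, loss ≈ 8922 × 6.292/100 ≈ 561.
Total lost output = 721 + 392 + 745 + 524 + 561 = 2943 billion.

$2,943 billion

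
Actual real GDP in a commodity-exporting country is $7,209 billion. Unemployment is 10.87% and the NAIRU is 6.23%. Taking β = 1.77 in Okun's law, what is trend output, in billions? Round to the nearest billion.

$7,854 billion

Unemployment gap = 10.87 - 6.23 = 4.64 points, so output gap = -1.77 × 4.64 = -8.2128%.
Since Y = Y* × (1 + gap/100), Y* = 7209/0.917872 ≈ 7854 billion.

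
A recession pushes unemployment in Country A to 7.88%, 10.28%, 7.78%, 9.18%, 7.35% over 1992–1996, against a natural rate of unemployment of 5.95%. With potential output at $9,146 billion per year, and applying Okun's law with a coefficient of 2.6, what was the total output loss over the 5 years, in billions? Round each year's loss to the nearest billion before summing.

Year 1992: gap = -2.6 × (7.88 - 5.95) = -5.018%, loss ≈ 9146 × 5.018/100 ≈ 459.
Year 1993: gap = -2.6 × (10.28 - 5.95) = -11.258%, loss ≈ 9146 × 11.258/100 ≈ 1030.
Year 1994: gap = -2.6 × (7.78 - 5.95) = -4.758%, loss ≈ 9146 × 4.758/100 ≈ 435.
Year 1995: gap = -2.6 × (9.18 - 5.95) = -8.398%, loss ≈ 9146 × 8.398/100 ≈ 768.
Year 1996: gap = -2.6 × (7.35 - 5.95) = -3.64%, loss ≈ 9146 × 3.64/100 ≈ 333.
Total lost output = 459 + 1030 + 435 + 768 + 333 = 3025 billion.

$3,025 billion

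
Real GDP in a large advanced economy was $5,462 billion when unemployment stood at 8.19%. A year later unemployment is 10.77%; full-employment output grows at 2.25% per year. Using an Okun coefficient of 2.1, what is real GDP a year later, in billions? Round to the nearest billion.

Δu = 10.77 - 8.19 = 2.58 points.
Okun's law (growth form): g_Y = g_Y* - β × Δu = 2.25 - 2.1 × (2.58) = 2.25 - 5.418 = -3.168%.
Real GDP in the next year = 5462 × (1 - 3.168/100) = 5462 × 0.96832 ≈ 5289 billion.

$5,289 billion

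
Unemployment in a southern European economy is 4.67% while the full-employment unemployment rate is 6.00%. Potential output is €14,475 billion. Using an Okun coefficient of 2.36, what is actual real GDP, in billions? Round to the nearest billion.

Unemployment gap = 4.67 - 6 = -1.33 points, so the output gap is -2.36 × (-1.33) = 3.1388%.
Actual GDP = 14475 × (1 + 3.1388/100) = 14475 × 1.031388 ≈ 14929 billion.

€14,929 billion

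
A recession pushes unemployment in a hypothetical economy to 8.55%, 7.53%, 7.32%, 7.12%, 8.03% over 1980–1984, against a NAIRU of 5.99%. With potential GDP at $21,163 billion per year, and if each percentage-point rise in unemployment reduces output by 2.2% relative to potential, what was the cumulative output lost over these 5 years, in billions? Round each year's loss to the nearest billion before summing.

Year 1980: gap = -2.2 × (8.55 - 5.99) = -5.632%, loss ≈ 21163 × 5.632/100 ≈ 1192.
Year 1981: gap = -2.2 × (7.53 - 5.99) = -3.388%, loss ≈ 21163 × 3.388/100 ≈ 717.
Year 1982: gap = -2.2 × (7.32 - 5.99) = -2.926%, loss ≈ 21163 × 2.926/100 ≈ 619.
Year 1983: gap = -2.2 × (7.12 - 5.99) = -2.486%, loss ≈ 21163 × 2.486/100 ≈ 526.
Year 1984: gap = -2.2 × (8.03 - 5.99) = -4.488%, loss ≈ 21163 × 4.488/100 ≈ 950.
Total lost output = 1192 + 717 + 619 + 526 + 950 = 4004 billion.

$4,004 billion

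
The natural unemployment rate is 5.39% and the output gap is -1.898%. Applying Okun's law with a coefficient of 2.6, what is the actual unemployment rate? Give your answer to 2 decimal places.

From Okun's law, u - u* = -(output gap)/β = -(-1.898)/2.6 = 0.73 points.
So u = 5.39 + 0.73 = 6.12%.

6.12%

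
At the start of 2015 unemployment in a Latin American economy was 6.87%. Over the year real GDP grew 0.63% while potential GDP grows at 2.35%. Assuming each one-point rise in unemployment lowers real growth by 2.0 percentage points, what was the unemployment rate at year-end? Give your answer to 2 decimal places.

7.73%

Growth-rate Okun's law: g_Y = g_Y* - β × Δu, so Δu = (g_Y* - g_Y)/β.
Δu = (2.35 - 0.63)/2.0 = 1.72/2.0 = 0.86 percentage points.
Year-end unemployment = 6.87 + 0.86 = 7.73%.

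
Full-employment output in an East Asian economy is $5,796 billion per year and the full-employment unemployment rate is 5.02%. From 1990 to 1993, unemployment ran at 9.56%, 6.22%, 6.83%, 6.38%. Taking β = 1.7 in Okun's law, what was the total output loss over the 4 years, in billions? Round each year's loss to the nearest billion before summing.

$877 billion

Year 1990: gap = -1.7 × (9.56 - 5.02) = -7.718%, loss ≈ 5796 × 7.718/100 ≈ 447.
Year 1991: gap = -1.7 × (6.22 - 5.02) = -2.04%, loss ≈ 5796 × 2.04/100 ≈ 118.
Year 1992: gap = -1.7 × (6.83 - 5.02) = -3.077%, loss ≈ 5796 × 3.077/100 ≈ 178.
Year 1993: gap = -1.7 × (6.38 - 5.02) = -2.312%, loss ≈ 5796 × 2.312/100 ≈ 134.
Total lost output = 447 + 118 + 178 + 134 = 877 billion.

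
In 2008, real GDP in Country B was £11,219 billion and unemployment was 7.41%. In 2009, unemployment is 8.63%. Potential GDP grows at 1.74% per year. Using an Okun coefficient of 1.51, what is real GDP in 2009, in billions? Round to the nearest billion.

£11,208 billion

Δu = 8.63 - 7.41 = 1.22 points.
Okun's law (growth form): g_Y = g_Y* - β × Δu = 1.74 - 1.51 × (1.22) = 1.74 - 1.8422 = -0.1022%.
Real GDP in the next year = 11219 × (1 - 0.1022/100) = 11219 × 0.998978 ≈ 11208 billion.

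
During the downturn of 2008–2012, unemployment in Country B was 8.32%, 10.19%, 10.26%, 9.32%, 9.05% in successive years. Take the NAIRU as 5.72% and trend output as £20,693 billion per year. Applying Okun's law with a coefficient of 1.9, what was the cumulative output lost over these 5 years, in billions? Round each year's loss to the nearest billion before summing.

£7,288 billion

Year 2008: gap = -1.9 × (8.32 - 5.72) = -4.94%, loss ≈ 20693 × 4.94/100 ≈ 1022.
Year 2009: gap = -1.9 × (10.19 - 5.72) = -8.493%, loss ≈ 20693 × 8.493/100 ≈ 1757.
Year 2010: gap = -1.9 × (10.26 - 5.72) = -8.626%, loss ≈ 20693 × 8.626/100 ≈ 1785.
Year 2011: gap = -1.9 × (9.32 - 5.72) = -6.84%, loss ≈ 20693 × 6.84/100 ≈ 1415.
Year 2012: gap = -1.9 × (9.05 - 5.72) = -6.327%, loss ≈ 20693 × 6.327/100 ≈ 1309.
Total lost output = 1022 + 1757 + 1785 + 1415 + 1309 = 7288 billion.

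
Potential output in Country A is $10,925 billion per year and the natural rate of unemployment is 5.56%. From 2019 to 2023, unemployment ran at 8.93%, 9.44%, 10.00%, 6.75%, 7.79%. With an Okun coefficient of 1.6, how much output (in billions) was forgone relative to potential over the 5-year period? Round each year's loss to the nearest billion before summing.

$2,641 billion

Year 2019: gap = -1.6 × (8.93 - 5.56) = -5.392%, loss ≈ 10925 × 5.392/100 ≈ 589.
Year 2020: gap = -1.6 × (9.44 - 5.56) = -6.208%, loss ≈ 10925 × 6.208/100 ≈ 678.
Year 2021: gap = -1.6 × (10 - 5.56) = -7.104%, loss ≈ 10925 × 7.104/100 ≈ 776.
Year 2022: gap = -1.6 × (6.75 - 5.56) = -1.904%, loss ≈ 10925 × 1.904/100 ≈ 208.
Year 2023: gap = -1.6 × (7.79 - 5.56) = -3.568%, loss ≈ 10925 × 3.568/100 ≈ 390.
Total lost output = 589 + 678 + 776 + 208 + 390 = 2641 billion.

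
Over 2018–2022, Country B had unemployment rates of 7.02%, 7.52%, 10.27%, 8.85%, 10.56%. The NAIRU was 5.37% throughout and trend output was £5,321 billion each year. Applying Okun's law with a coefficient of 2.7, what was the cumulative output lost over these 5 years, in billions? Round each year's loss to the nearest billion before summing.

Year 2018: gap = -2.7 × (7.02 - 5.37) = -4.455%, loss ≈ 5321 × 4.455/100 ≈ 237.
Year 2019: gap = -2.7 × (7.52 - 5.37) = -5.805%, loss ≈ 5321 × 5.805/100 ≈ 309.
Year 2020: gap = -2.7 × (10.27 - 5.37) = -13.23%, loss ≈ 5321 × 13.23/100 ≈ 704.
Year 2021: gap = -2.7 × (8.85 - 5.37) = -9.396%, loss ≈ 5321 × 9.396/100 ≈ 500.
Year 2022: gap = -2.7 × (10.56 - 5.37) = -14.013%, loss ≈ 5321 × 14.013/100 ≈ 746.
Total lost output = 237 + 309 + 704 + 500 + 746 = 2496 billion.

£2,496 billion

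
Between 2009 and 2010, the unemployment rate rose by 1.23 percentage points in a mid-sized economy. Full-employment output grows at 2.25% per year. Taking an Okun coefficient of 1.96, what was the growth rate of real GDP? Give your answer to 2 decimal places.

-0.16%

Growth-rate Okun's law: g_Y = g_Y* - β × Δu.
g_Y = 2.25 - 1.96 × (1.23) = 2.25 - 2.4108 = -0.1608%, i.e. -0.16% to 2 d.p.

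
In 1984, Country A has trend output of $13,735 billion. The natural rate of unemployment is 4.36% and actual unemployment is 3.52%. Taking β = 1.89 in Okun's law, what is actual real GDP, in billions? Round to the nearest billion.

$13,953 billion

Unemployment gap = 3.52 - 4.36 = -0.84 points, so the output gap is -1.89 × (-0.84) = 1.5876%.
Actual GDP = 13735 × (1 + 1.5876/100) = 13735 × 1.015876 ≈ 13953 billion.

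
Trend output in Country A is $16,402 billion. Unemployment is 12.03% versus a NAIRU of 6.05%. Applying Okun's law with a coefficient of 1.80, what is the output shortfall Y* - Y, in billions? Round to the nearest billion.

$1,766 billion

Output gap = -1.80 × (12.03 - 6.05) = -1.8 × 5.98 = -10.764%.
Actual GDP ≈ 16402 × 0.89236 ≈ 14636 billion, so the shortfall is 16402 - 14636 = 1766 billion.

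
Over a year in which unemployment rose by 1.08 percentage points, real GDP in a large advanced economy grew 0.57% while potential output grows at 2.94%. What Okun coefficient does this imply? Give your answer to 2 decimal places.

Growth form: g_Y = g_Y* - β × Δu, so β = (g_Y* - g_Y)/Δu.
β = (2.94 - 0.57)/1.08 = 2.37/1.08 = 2.19.

β ≈ 2.19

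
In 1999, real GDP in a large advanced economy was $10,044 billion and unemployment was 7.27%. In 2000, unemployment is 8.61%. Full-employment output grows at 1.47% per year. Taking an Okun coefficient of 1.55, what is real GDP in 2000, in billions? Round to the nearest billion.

Δu = 8.61 - 7.27 = 1.34 points.
Okun's law (growth form): g_Y = g_Y* - β × Δu = 1.47 - 1.55 × (1.34) = 1.47 - 2.077 = -0.607%.
Real GDP in the next year = 10044 × (1 - 0.607/100) = 10044 × 0.99393 ≈ 9983 billion.

$9,983 billion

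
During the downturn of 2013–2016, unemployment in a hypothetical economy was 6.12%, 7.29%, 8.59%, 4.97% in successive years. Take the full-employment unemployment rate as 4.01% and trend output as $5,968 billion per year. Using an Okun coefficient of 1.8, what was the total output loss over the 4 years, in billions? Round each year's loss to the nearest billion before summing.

$1,174 billion

Year 2013: gap = -1.8 × (6.12 - 4.01) = -3.798%, loss ≈ 5968 × 3.798/100 ≈ 227.
Year 2014: gap = -1.8 × (7.29 - 4.01) = -5.904%, loss ≈ 5968 × 5.904/100 ≈ 352.
Year 2015: gap = -1.8 × (8.59 - 4.01) = -8.244%, loss ≈ 5968 × 8.244/100 ≈ 492.
Year 2016: gap = -1.8 × (4.97 - 4.01) = -1.728%, loss ≈ 5968 × 1.728/100 ≈ 103.
Total lost output = 227 + 352 + 492 + 103 = 1174 billion.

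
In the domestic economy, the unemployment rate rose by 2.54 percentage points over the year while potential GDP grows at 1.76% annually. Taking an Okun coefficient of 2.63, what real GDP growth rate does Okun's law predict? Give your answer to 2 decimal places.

-4.92%

Growth-rate Okun's law: g_Y = g_Y* - β × Δu.
g_Y = 1.76 - 2.63 × (2.54) = 1.76 - 6.6802 = -4.9202%, i.e. -4.92% to 2 d.p.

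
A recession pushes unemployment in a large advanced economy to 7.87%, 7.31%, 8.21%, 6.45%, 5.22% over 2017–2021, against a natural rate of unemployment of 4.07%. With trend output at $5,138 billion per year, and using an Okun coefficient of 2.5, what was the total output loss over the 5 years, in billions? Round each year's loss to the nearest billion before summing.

$1,890 billion

Year 2017: gap = -2.5 × (7.87 - 4.07) = -9.5%, loss ≈ 5138 × 9.5/100 ≈ 488.
Year 2018: gap = -2.5 × (7.31 - 4.07) = -8.1%, loss ≈ 5138 × 8.1/100 ≈ 416.
Year 2019: gap = -2.5 × (8.21 - 4.07) = -10.35%, loss ≈ 5138 × 10.35/100 ≈ 532.
Year 2020: gap = -2.5 × (6.45 - 4.07) = -5.95%, loss ≈ 5138 × 5.95/100 ≈ 306.
Year 2021: gap = -2.5 × (5.22 - 4.07) = -2.875%, loss ≈ 5138 × 2.875/100 ≈ 148.
Total lost output = 488 + 416 + 532 + 306 + 148 = 1890 billion.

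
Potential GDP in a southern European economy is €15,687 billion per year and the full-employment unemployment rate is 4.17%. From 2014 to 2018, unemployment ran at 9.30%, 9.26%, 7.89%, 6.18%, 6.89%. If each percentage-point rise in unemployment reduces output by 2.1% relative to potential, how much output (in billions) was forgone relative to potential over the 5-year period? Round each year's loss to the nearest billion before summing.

Year 2014: gap = -2.1 × (9.3 - 4.17) = -10.773%, loss ≈ 15687 × 10.773/100 ≈ 1690.
Year 2015: gap = -2.1 × (9.26 - 4.17) = -10.689%, loss ≈ 15687 × 10.689/100 ≈ 1677.
Year 2016: gap = -2.1 × (7.89 - 4.17) = -7.812%, loss ≈ 15687 × 7.812/100 ≈ 1225.
Year 2017: gap = -2.1 × (6.18 - 4.17) = -4.221%, loss ≈ 15687 × 4.221/100 ≈ 662.
Year 2018: gap = -2.1 × (6.89 - 4.17) = -5.712%, loss ≈ 15687 × 5.712/100 ≈ 896.
Total lost output = 1690 + 1677 + 1225 + 662 + 896 = 6150 billion.

€6,150 billion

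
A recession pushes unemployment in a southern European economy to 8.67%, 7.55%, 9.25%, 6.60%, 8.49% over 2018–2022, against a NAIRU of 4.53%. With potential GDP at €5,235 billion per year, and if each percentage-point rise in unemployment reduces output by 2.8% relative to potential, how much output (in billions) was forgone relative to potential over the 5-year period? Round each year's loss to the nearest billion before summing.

€2,625 billion

Year 2018: gap = -2.8 × (8.67 - 4.53) = -11.592%, loss ≈ 5235 × 11.592/100 ≈ 607.
Year 2019: gap = -2.8 × (7.55 - 4.53) = -8.456%, loss ≈ 5235 × 8.456/100 ≈ 443.
Year 2020: gap = -2.8 × (9.25 - 4.53) = -13.216%, loss ≈ 5235 × 13.216/100 ≈ 692.
Year 2021: gap = -2.8 × (6.6 - 4.53) = -5.796%, loss ≈ 5235 × 5.796/100 ≈ 303.
Year 2022: gap = -2.8 × (8.49 - 4.53) = -11.088%, loss ≈ 5235 × 11.088/100 ≈ 580.
Total lost output = 607 + 443 + 692 + 303 + 580 = 2625 billion.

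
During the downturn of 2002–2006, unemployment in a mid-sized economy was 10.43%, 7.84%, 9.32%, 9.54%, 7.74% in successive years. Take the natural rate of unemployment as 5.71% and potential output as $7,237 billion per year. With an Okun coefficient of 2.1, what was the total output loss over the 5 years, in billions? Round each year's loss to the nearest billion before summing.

$2,481 billion

Year 2002: gap = -2.1 × (10.43 - 5.71) = -9.912%, loss ≈ 7237 × 9.912/100 ≈ 717.
Year 2003: gap = -2.1 × (7.84 - 5.71) = -4.473%, loss ≈ 7237 × 4.473/100 ≈ 324.
Year 2004: gap = -2.1 × (9.32 - 5.71) = -7.581%, loss ≈ 7237 × 7.581/100 ≈ 549.
Year 2005: gap = -2.1 × (9.54 - 5.71) = -8.043%, loss ≈ 7237 × 8.043/100 ≈ 582.
Year 2006: gap = -2.1 × (7.74 - 5.71) = -4.263%, loss ≈ 7237 × 4.263/100 ≈ 309.
Total lost output = 717 + 324 + 549 + 582 + 309 = 2481 billion.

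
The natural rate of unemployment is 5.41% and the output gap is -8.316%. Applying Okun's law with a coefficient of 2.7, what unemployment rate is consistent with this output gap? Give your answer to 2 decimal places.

From Okun's law, u - u* = -(output gap)/β = -(-8.316)/2.7 = 3.08 points.
So u = 5.41 + 3.08 = 8.49%.

8.49%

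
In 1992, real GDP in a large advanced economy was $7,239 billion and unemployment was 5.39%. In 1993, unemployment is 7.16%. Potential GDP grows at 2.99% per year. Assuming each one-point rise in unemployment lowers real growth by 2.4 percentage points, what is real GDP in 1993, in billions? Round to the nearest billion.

$7,148 billion

Δu = 7.16 - 5.39 = 1.77 points.
Okun's law (growth form): g_Y = g_Y* - β × Δu = 2.99 - 2.4 × (1.77) = 2.99 - 4.248 = -1.258%.
Real GDP in the next year = 7239 × (1 - 1.258/100) = 7239 × 0.98742 ≈ 7148 billion.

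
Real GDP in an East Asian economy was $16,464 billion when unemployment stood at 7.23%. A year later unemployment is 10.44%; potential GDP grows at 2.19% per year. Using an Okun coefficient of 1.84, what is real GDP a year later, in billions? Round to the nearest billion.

Δu = 10.44 - 7.23 = 3.21 points.
Okun's law (growth form): g_Y = g_Y* - β × Δu = 2.19 - 1.84 × (3.21) = 2.19 - 5.9064 = -3.7164%.
Real GDP in the next year = 16464 × (1 - 3.7164/100) = 16464 × 0.962836 ≈ 15852 billion.

$15,852 billion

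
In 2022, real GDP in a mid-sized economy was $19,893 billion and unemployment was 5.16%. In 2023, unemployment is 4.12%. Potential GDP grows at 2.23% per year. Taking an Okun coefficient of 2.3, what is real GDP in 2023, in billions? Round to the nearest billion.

$20,812 billion

Δu = 4.12 - 5.16 = -1.04 points.
Okun's law (growth form): g_Y = g_Y* - β × Δu = 2.23 - 2.3 × (-1.04) = 2.23 + 2.392 = 4.622%.
Real GDP in the next year = 19893 × (1 + 4.622/100) = 19893 × 1.04622 ≈ 20812 billion.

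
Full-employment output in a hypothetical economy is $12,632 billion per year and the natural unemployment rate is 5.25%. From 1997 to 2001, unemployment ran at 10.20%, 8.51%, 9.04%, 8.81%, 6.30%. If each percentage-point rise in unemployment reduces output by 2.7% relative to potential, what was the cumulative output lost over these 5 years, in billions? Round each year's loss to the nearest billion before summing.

$5,665 billion

Year 1997: gap = -2.7 × (10.2 - 5.25) = -13.365%, loss ≈ 12632 × 13.365/100 ≈ 1688.
Year 1998: gap = -2.7 × (8.51 - 5.25) = -8.802%, loss ≈ 12632 × 8.802/100 ≈ 1112.
Year 1999: gap = -2.7 × (9.04 - 5.25) = -10.233%, loss ≈ 12632 × 10.233/100 ≈ 1293.
Year 2000: gap = -2.7 × (8.81 - 5.25) = -9.612%, loss ≈ 12632 × 9.612/100 ≈ 1214.
Year 2001: gap = -2.7 × (6.3 - 5.25) = -2.835%, loss ≈ 12632 × 2.835/100 ≈ 358.
Total lost output = 1688 + 1112 + 1293 + 1214 + 358 = 5665 billion.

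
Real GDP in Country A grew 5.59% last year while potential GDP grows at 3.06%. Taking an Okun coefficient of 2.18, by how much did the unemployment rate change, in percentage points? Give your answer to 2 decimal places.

Growth-rate Okun's law: g_Y = g_Y* - β × Δu, so Δu = (g_Y* - g_Y)/β.
Δu = (3.06 - 5.59)/2.18 = -2.53/2.18 = -1.16 percentage points.

-1.16 percentage points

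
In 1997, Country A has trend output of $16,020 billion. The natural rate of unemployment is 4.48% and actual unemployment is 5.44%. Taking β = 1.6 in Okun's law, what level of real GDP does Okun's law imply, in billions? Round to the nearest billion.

$15,774 billion

Unemployment gap = 5.44 - 4.48 = 0.96 points, so the output gap is -1.6 × 0.96 = -1.536%.
Actual GDP = 16020 × (1 - 1.536/100) = 16020 × 0.98464 ≈ 15774 billion.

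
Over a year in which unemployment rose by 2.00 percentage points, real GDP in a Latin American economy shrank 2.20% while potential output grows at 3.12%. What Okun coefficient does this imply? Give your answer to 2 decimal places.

Growth form: g_Y = g_Y* - β × Δu, so β = (g_Y* - g_Y)/Δu.
β = (3.12 + 2.2)/2.00 = 5.32/2.00 = 2.66.

β ≈ 2.66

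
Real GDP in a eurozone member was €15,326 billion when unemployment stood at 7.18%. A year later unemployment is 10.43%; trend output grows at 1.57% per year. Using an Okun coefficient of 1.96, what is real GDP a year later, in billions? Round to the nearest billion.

€14,590 billion

Δu = 10.43 - 7.18 = 3.25 points.
Okun's law (growth form): g_Y = g_Y* - β × Δu = 1.57 - 1.96 × (3.25) = 1.57 - 6.37 = -4.8%.
Real GDP in the next year = 15326 × (1 - 4.8/100) = 15326 × 0.952 ≈ 14590 billion.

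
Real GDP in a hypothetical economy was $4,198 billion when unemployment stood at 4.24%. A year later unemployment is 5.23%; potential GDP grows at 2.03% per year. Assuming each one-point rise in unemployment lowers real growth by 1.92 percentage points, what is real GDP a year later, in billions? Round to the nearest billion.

$4,203 billion

Δu = 5.23 - 4.24 = 0.99 points.
Okun's law (growth form): g_Y = g_Y* - β × Δu = 2.03 - 1.92 × (0.99) = 2.03 - 1.9008 = 0.1292%.
Real GDP in the next year = 4198 × (1 + 0.1292/100) = 4198 × 1.001292 ≈ 4203 billion.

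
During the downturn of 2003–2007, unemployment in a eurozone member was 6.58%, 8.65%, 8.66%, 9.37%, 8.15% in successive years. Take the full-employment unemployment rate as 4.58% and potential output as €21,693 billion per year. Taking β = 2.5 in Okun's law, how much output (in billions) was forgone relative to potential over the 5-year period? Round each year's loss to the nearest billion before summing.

Year 2003: gap = -2.5 × (6.58 - 4.58) = -5%, loss ≈ 21693 × 5/100 ≈ 1085.
Year 2004: gap = -2.5 × (8.65 - 4.58) = -10.175%, loss ≈ 21693 × 10.175/100 ≈ 2207.
Year 2005: gap = -2.5 × (8.66 - 4.58) = -10.2%, loss ≈ 21693 × 10.2/100 ≈ 2213.
Year 2006: gap = -2.5 × (9.37 - 4.58) = -11.975%, loss ≈ 21693 × 11.975/100 ≈ 2598.
Year 2007: gap = -2.5 × (8.15 - 4.58) = -8.925%, loss ≈ 21693 × 8.925/100 ≈ 1936.
Total lost output = 1085 + 2207 + 2213 + 2598 + 1936 = 10039 billion.

€10,039 billion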